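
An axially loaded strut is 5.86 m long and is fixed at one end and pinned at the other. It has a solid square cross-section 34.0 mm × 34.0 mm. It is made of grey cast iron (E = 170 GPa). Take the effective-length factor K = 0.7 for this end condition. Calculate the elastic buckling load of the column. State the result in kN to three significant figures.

P_cr ≈ 11.1 kN

I = a⁴/12 = 34.0⁴/12 = 1.114×10^5 mm⁴
I = 1.114×10^5 mm⁴ = 1.114×10^-7 m⁴
Effective length L_e = K·L = 0.7 × 5.86 = 4.102 m
P_cr = π²EI / L_e² = π² × 170×10⁹ × 1.114×10^-7 / 4.102² = 1.110×10^4 N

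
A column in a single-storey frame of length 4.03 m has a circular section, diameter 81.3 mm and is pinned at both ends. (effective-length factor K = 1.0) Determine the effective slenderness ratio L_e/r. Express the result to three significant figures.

For a solid circle r = d/4 = 81.3/4 = 20.32 mm
L_e = K·L = 1 × 4.03 m = 4.030 m = 4030.0 mm
λ = L_e / r_min = 4030.0 / 20.32 = 198

λ ≈ 198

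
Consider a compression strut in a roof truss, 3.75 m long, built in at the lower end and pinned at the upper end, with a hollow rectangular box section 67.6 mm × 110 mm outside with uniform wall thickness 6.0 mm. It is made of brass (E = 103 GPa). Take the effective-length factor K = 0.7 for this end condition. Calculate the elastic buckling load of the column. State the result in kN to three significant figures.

P_cr ≈ 211 kN

Inner dimensions: h_i = 110 − 2×6.0 = 98.00 mm, b_i = 67.6 − 2×6.0 = 55.60 mm
Weak-axis I_min = (h_o·b_o³ − h_i·b_i³)/12 with b_o = 67.6, b_i = 55.60 mm (shorter outer/inner sides).
I_min = (110×67.6³ − 98.00×55.60³)/12 = 1.428×10^6 mm⁴
I = 1.428×10^6 mm⁴ = 1.428×10^-6 m⁴
Effective length L_e = K·L = 0.7 × 3.75 = 2.625 m
P_cr = π²EI / L_e² = π² × 103×10⁹ × 1.428×10^-6 / 2.625² = 2.107×10^5 N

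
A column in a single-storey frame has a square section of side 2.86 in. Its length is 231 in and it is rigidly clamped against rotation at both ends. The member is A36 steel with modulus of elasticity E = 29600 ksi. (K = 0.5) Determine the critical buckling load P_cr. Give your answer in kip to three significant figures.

I = a⁴/12 = 2.86⁴/12 = 5.575 in⁴
Effective length L_e = K·L = 0.5 × 231 = 115.5 in
P_cr = π²EI / L_e² = π² × 29600×10³ × 5.575 / 115.5² = 1.221×10^5 lb

P_cr ≈ 122 kip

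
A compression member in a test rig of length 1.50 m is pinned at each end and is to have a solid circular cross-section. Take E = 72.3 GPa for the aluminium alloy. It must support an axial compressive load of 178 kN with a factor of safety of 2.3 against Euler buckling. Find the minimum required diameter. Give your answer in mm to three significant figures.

d ≈ 71.6 mm

Required P_cr = n·P = 2.3 × 178 = 409.4 kN
L_e = K·L = 1 × 1.50 = 1.500 m
Required I = P_cr·L_e²/(π²E) = 4.094×10^5 × 1.500² / (π² × 7.23×10^10) = 1.291×10^-6 m⁴
I_req = 1.291×10^6 mm⁴
Solid circle: I = πd⁴/64  ⇒  d = (64I/π)^(1/4) = (64×1.291×10^6/π)^(1/4) = 71.6 mm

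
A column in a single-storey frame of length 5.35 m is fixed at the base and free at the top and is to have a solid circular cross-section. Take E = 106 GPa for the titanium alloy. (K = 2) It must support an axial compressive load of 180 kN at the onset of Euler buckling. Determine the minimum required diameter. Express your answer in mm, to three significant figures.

d ≈ 142 mm

L_e = K·L = 2 × 5.35 = 10.70 m
Required I = P_cr·L_e²/(π²E) = 1.800×10^5 × 10.70² / (π² × 1.06×10^11) = 1.970×10^-5 m⁴
I_req = 1.970×10^7 mm⁴
Solid circle: I = πd⁴/64  ⇒  d = (64I/π)^(1/4) = (64×1.970×10^7/π)^(1/4) = 142 mm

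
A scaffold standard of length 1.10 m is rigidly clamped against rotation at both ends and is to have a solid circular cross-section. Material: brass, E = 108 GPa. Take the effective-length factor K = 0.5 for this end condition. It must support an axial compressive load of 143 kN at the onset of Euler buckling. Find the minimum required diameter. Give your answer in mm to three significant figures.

L_e = K·L = 0.5 × 1.10 = 0.5500 m
Required I = P_cr·L_e²/(π²E) = 1.430×10^5 × 0.5500² / (π² × 1.08×10^11) = 4.058×10^-8 m⁴
I_req = 4.058×10^4 mm⁴
Solid circle: I = πd⁴/64  ⇒  d = (64I/π)^(1/4) = (64×4.058×10^4/π)^(1/4) = 30.2 mm

d ≈ 30.2 mm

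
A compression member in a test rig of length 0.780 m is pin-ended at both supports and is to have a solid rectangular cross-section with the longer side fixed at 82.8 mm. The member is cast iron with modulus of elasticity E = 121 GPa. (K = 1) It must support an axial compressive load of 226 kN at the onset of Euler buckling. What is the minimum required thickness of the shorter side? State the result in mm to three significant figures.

L_e = K·L = 1 × 0.780 = 0.7800 m
Required I = P_cr·L_e²/(π²E) = 2.260×10^5 × 0.7800² / (π² × 1.21×10^11) = 1.151×10^-7 m⁴
I_req = 1.151×10^5 mm⁴
Rectangle, weak axis: I_min = h·b³/12 with h = 82.8 mm fixed  ⇒  b = (12I/h)^(1/3) = 25.6 mm

b ≈ 25.6 mm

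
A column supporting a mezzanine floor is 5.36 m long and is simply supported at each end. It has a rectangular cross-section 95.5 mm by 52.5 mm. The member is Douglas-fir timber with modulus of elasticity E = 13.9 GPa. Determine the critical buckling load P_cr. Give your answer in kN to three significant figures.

P_cr ≈ 5.50 kN

Buckling occurs about the weak axis: I_min = h·b³/12 with b = 52.5 mm (the shorter side).
I_min = 95.5×52.5³/12 = 1.152×10^6 mm⁴
I = 1.152×10^6 mm⁴ = 1.152×10^-6 m⁴
Effective length L_e = K·L = 1 × 5.36 = 5.360 m
P_cr = π²EI / L_e² = π² × 13.9×10⁹ × 1.152×10^-6 / 5.360² = 5.499×10^3 N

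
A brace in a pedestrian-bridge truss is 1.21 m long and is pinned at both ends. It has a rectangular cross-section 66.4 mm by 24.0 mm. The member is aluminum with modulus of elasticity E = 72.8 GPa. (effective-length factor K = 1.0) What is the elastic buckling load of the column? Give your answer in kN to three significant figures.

P_cr ≈ 37.5 kN

Buckling occurs about the weak axis: I_min = h·b³/12 with b = 24.0 mm (the shorter side).
I_min = 66.4×24.0³/12 = 7.649×10^4 mm⁴
I = 7.649×10^4 mm⁴ = 7.649×10^-8 m⁴
Effective length L_e = K·L = 1 × 1.21 = 1.210 m
P_cr = π²EI / L_e² = π² × 72.8×10⁹ × 7.649×10^-8 / 1.210² = 3.754×10^4 N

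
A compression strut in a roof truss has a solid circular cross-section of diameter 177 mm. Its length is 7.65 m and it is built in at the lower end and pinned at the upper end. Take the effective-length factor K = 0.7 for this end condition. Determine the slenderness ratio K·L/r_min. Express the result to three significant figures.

λ ≈ 121

I = πd⁴/64 = π×177⁴/64 = 4.818×10^7 mm⁴
A = 2.461×10^4 mm²;  r_min = √(I/A) = √(4.818×10^7/2.461×10^4) = 44.25 mm
L_e = K·L = 0.7 × 7.65 m = 5.355 m = 5355.0 mm
λ = L_e / r_min = 5355.0 / 44.25 = 121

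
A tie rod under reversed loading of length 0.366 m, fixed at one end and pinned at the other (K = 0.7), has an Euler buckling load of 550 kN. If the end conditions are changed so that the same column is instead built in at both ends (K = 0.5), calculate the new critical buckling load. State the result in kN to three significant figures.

P_cr ∝ 1/K², so P_cr,new = P_cr,old × (K_old/K_new)² = 550 × (0.7/0.5)²
= 550 × 1.960 = 1080 kN

P_cr ≈ 1080 kN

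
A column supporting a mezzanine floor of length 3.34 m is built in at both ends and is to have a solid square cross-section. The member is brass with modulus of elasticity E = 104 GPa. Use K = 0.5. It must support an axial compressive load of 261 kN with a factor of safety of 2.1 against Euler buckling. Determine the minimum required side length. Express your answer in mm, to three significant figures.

Required P_cr = n·P = 2.1 × 261 = 548.1 kN
L_e = K·L = 0.5 × 3.34 = 1.670 m
Required I = P_cr·L_e²/(π²E) = 5.481×10^5 × 1.670² / (π² × 1.04×10^11) = 1.489×10^-6 m⁴
I_req = 1.489×10^6 mm⁴
Solid square: I = a⁴/12  ⇒  a = (12I)^(1/4) = (12×1.489×10^6)^(1/4) = 65.0 mm

a ≈ 65.0 mm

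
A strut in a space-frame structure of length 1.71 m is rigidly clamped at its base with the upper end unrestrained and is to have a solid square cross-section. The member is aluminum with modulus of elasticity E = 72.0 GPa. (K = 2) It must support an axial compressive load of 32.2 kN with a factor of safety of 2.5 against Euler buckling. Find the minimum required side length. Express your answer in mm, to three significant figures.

a ≈ 63.1 mm

Required P_cr = n·P = 2.5 × 32.2 = 80.50 kN
L_e = K·L = 2 × 1.71 = 3.420 m
Required I = P_cr·L_e²/(π²E) = 8.050×10^4 × 3.420² / (π² × 7.20×10^10) = 1.325×10^-6 m⁴
I_req = 1.325×10^6 mm⁴
Solid square: I = a⁴/12  ⇒  a = (12I)^(1/4) = (12×1.325×10^6)^(1/4) = 63.1 mm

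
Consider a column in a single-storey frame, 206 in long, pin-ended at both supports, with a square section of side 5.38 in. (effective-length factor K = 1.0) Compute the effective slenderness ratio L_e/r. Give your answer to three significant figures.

I = a⁴/12 = 5.38⁴/12 = 69.81 in⁴
A = 28.94 in²;  r_min = √(I/A) = √(69.81/28.94) = 1.553 in
L_e = K·L = 1 × 206 = 206.0 in
λ = L_e / r_min = 206.00 / 1.553 = 133

λ ≈ 133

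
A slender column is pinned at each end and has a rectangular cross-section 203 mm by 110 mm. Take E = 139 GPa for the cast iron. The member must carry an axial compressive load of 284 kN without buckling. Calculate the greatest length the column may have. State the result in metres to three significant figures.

L_max ≈ 10.4 m

Buckling occurs about the weak axis: I_min = h·b³/12 with b = 110 mm (the shorter side).
I_min = 203×110³/12 = 2.252×10^7 mm⁴
I = 2.252×10^-5 m⁴
At the buckling limit P_cr = P = 2.840×10^5 N
From P_cr = π²EI/(K·L)²:  L = (1/K)·√(π²EI/P_cr) = (1/1)·√(π²×1.39×10^11×2.252×10^-5/2.840×10^5)
L = 10.4 m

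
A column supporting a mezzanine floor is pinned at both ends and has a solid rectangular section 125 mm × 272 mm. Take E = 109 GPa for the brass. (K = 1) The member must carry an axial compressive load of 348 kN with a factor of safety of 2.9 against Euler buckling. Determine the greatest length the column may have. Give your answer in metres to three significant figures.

Buckling occurs about the weak axis: I_min = h·b³/12 with b = 125 mm (the shorter side).
I_min = 272×125³/12 = 4.427×10^7 mm⁴
I = 4.427×10^-5 m⁴
Required critical load P_cr = n·P = 2.9 × 348 = 1009 kN = 1.009×10^6 N
From P_cr = π²EI/(K·L)²:  L = (1/K)·√(π²EI/P_cr) = (1/1)·√(π²×1.09×10^11×4.427×10^-5/1.009×10^6)
L = 6.87 m

L_max ≈ 6.87 m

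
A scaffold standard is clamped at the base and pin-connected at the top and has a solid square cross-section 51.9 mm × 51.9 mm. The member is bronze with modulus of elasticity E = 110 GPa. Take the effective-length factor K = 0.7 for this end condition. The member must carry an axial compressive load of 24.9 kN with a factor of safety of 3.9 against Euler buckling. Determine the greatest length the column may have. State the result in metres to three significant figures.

L_max ≈ 3.71 m

I = a⁴/12 = 51.9⁴/12 = 6.046×10^5 mm⁴
I = 6.046×10^-7 m⁴
Required critical load P_cr = n·P = 3.9 × 24.9 = 97.11 kN = 9.711×10^4 N
From P_cr = π²EI/(K·L)²:  L = (1/K)·√(π²EI/P_cr) = (1/0.7)·√(π²×1.10×10^11×6.046×10^-7/9.711×10^4)
L = 3.71 m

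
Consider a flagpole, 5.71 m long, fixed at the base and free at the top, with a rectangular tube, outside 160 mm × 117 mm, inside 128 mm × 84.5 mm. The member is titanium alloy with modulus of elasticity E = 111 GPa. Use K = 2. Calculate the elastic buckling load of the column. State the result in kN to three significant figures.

Weak-axis I_min = (h_o·b_o³ − h_i·b_i³)/12 with b_o = 117, b_i = 84.50 mm (shorter outer/inner sides).
I_min = (160×117³ − 128.0×84.50³)/12 = 1.492×10^7 mm⁴
I = 1.492×10^7 mm⁴ = 1.492×10^-5 m⁴
Effective length L_e = K·L = 2 × 5.71 = 11.42 m
P_cr = π²EI / L_e² = π² × 111×10⁹ × 1.492×10^-5 / 11.42² = 1.253×10^5 N

P_cr ≈ 125 kN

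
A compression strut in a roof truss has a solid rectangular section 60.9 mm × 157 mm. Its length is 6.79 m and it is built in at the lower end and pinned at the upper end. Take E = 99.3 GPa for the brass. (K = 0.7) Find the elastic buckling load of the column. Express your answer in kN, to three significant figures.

P_cr ≈ 128 kN

Buckling occurs about the weak axis: I_min = h·b³/12 with b = 60.9 mm (the shorter side).
I_min = 157×60.9³/12 = 2.955×10^6 mm⁴
I = 2.955×10^6 mm⁴ = 2.955×10^-6 m⁴
Effective length L_e = K·L = 0.7 × 6.79 = 4.753 m
P_cr = π²EI / L_e² = π² × 99.3×10⁹ × 2.955×10^-6 / 4.753² = 1.282×10^5 N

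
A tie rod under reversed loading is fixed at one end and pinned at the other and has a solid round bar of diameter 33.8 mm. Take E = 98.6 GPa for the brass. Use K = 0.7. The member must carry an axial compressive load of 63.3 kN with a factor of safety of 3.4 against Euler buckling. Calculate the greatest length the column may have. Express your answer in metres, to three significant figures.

I = πd⁴/64 = π×33.8⁴/64 = 6.407×10^4 mm⁴
I = 6.407×10^-8 m⁴
Required critical load P_cr = n·P = 3.4 × 63.3 = 215.2 kN = 2.152×10^5 N
From P_cr = π²EI/(K·L)²:  L = (1/K)·√(π²EI/P_cr) = (1/0.7)·√(π²×9.86×10^10×6.407×10^-8/2.152×10^5)
L = 0.769 m

L_max ≈ 0.769 m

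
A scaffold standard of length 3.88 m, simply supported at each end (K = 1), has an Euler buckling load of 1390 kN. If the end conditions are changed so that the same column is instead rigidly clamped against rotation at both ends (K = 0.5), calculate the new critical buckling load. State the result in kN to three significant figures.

P_cr ∝ 1/K², so P_cr,new = P_cr,old × (K_old/K_new)² = 1390 × (1/0.5)²
= 1390 × 4.000 = 5560 kN

P_cr ≈ 5560 kN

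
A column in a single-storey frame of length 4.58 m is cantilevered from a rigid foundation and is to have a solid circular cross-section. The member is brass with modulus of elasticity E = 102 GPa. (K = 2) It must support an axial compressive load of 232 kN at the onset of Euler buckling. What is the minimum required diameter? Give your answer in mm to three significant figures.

L_e = K·L = 2 × 4.58 = 9.160 m
Required I = P_cr·L_e²/(π²E) = 2.320×10^5 × 9.160² / (π² × 1.02×10^11) = 1.934×10^-5 m⁴
I_req = 1.934×10^7 mm⁴
Solid circle: I = πd⁴/64  ⇒  d = (64I/π)^(1/4) = (64×1.934×10^7/π)^(1/4) = 141 mm

d ≈ 141 mm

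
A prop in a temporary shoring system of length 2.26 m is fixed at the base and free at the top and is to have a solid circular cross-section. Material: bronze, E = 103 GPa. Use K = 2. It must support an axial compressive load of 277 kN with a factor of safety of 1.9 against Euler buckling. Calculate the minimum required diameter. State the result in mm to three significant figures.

Required P_cr = n·P = 1.9 × 277 = 526.3 kN
L_e = K·L = 2 × 2.26 = 4.520 m
Required I = P_cr·L_e²/(π²E) = 5.263×10^5 × 4.520² / (π² × 1.03×10^11) = 1.058×10^-5 m⁴
I_req = 1.058×10^7 mm⁴
Solid circle: I = πd⁴/64  ⇒  d = (64I/π)^(1/4) = (64×1.058×10^7/π)^(1/4) = 121 mm

d ≈ 121 mm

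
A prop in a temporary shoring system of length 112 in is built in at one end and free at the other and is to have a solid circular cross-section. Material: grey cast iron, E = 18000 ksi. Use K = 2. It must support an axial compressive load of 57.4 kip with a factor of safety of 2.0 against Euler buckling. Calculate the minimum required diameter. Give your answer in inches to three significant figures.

d ≈ 5.07 in

Required P_cr = n·P = 2.0 × 57.4 = 114.8 kip
L_e = K·L = 2 × 112 = 224.0 in
Required I = P_cr·L_e²/(π²E) = 1.148×10^5 × 224.0² / (π² × 1.80×10^7) = 32.42 in⁴
Solid circle: I = πd⁴/64  ⇒  d = (64I/π)^(1/4) = (64×32.42/π)^(1/4) = 5.07 in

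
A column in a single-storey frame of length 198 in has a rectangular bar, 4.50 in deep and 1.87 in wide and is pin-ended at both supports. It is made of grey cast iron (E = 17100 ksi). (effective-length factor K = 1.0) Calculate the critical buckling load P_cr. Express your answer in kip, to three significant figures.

Buckling occurs about the weak axis: I_min = h·b³/12 with b = 1.87 in (the shorter side).
I_min = 4.50×1.87³/12 = 2.452 in⁴
Effective length L_e = K·L = 1 × 198 = 198.0 in
P_cr = π²EI / L_e² = π² × 17100×10³ × 2.452 / 198.0² = 1.056×10^4 lb

P_cr ≈ 10.6 kip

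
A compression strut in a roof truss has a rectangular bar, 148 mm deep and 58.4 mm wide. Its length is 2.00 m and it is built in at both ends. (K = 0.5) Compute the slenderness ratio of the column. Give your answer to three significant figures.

For a rectangle r_min = b/√12 = 58.4/√12 = 16.86 mm
L_e = K·L = 0.5 × 2.00 m = 1.000 m = 1000.0 mm
λ = L_e / r_min = 1000.0 / 16.86 = 59.3

λ ≈ 59.3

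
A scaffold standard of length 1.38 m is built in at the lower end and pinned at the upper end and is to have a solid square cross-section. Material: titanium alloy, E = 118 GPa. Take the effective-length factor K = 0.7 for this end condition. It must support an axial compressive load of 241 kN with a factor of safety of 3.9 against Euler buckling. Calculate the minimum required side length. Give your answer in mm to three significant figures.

a ≈ 54.8 mm

Required P_cr = n·P = 3.9 × 241 = 939.9 kN
L_e = K·L = 0.7 × 1.38 = 0.9660 m
Required I = P_cr·L_e²/(π²E) = 9.399×10^5 × 0.9660² / (π² × 1.18×10^11) = 7.531×10^-7 m⁴
I_req = 7.531×10^5 mm⁴
Solid square: I = a⁴/12  ⇒  a = (12I)^(1/4) = (12×7.531×10^5)^(1/4) = 54.8 mm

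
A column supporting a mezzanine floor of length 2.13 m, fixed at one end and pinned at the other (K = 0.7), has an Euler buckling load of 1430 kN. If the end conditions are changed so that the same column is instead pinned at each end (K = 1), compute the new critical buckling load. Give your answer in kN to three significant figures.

P_cr ≈ 701 kN

P_cr ∝ 1/K², so P_cr,new = P_cr,old × (K_old/K_new)² = 1430 × (0.7/1)²
= 1430 × 0.4900 = 701 kN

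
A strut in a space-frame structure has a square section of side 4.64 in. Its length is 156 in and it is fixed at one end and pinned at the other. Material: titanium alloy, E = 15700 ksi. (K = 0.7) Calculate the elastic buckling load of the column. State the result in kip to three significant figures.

I = a⁴/12 = 4.64⁴/12 = 38.63 in⁴
Effective length L_e = K·L = 0.7 × 156 = 109.2 in
P_cr = π²EI / L_e² = π² × 15700×10³ × 38.63 / 109.2² = 5.019×10^5 lb

P_cr ≈ 502 kip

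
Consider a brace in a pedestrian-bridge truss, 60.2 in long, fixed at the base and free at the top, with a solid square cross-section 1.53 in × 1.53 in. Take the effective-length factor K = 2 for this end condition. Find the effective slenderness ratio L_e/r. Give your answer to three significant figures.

I = a⁴/12 = 1.53⁴/12 = 0.4567 in⁴
A = 2.341 in²;  r_min = √(I/A) = √(0.4567/2.341) = 0.4417 in
L_e = K·L = 2 × 60.2 = 120.4 in
λ = L_e / r_min = 120.40 / 0.4417 = 273

λ ≈ 273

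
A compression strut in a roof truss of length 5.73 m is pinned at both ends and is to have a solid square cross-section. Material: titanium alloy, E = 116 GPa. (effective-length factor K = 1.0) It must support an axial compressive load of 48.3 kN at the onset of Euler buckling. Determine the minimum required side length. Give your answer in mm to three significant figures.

a ≈ 63.9 mm

L_e = K·L = 1 × 5.73 = 5.730 m
Required I = P_cr·L_e²/(π²E) = 4.830×10^4 × 5.730² / (π² × 1.16×10^11) = 1.385×10^-6 m⁴
I_req = 1.385×10^6 mm⁴
Solid square: I = a⁴/12  ⇒  a = (12I)^(1/4) = (12×1.385×10^6)^(1/4) = 63.9 mm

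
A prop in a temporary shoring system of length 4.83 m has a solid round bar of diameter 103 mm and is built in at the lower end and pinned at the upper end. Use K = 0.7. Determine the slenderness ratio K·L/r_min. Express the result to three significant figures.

I = πd⁴/64 = π×103⁴/64 = 5.525×10^6 mm⁴
A = 8.332×10^3 mm²;  r_min = √(I/A) = √(5.525×10^6/8.332×10^3) = 25.75 mm
L_e = K·L = 0.7 × 4.83 m = 3.381 m = 3381.0 mm
λ = L_e / r_min = 3381.0 / 25.75 = 131

λ ≈ 131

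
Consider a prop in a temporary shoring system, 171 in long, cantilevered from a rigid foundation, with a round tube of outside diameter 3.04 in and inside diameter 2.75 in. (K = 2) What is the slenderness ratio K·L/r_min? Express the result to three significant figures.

d_o = 3.04 in, d_i = 2.75 in
I = π(d_o⁴ − d_i⁴)/64 = π(3.04⁴ − 2.750⁴)/64 = 1.385 in⁴
A = 1.319 in²;  r_min = √(I/A) = √(1.385/1.319) = 1.025 in
L_e = K·L = 2 × 171 = 342.0 in
λ = L_e / r_min = 342.00 / 1.025 = 334

λ ≈ 334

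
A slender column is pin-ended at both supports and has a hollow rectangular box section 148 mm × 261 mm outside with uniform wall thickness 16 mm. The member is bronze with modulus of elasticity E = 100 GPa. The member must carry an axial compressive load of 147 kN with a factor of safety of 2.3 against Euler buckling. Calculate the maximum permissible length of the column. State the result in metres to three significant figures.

L_max ≈ 10.9 m

Inner dimensions: h_i = 261 − 2×16 = 229.0 mm, b_i = 148 − 2×16 = 116.0 mm
Weak-axis I_min = (h_o·b_o³ − h_i·b_i³)/12 with b_o = 148, b_i = 116.0 mm (shorter outer/inner sides).
I_min = (261×148³ − 229.0×116.0³)/12 = 4.072×10^7 mm⁴
I = 4.072×10^-5 m⁴
Required critical load P_cr = n·P = 2.3 × 147 = 338.1 kN = 3.381×10^5 N
From P_cr = π²EI/(K·L)²:  L = (1/K)·√(π²EI/P_cr) = (1/1)·√(π²×1.00×10^11×4.072×10^-5/3.381×10^5)
L = 10.9 m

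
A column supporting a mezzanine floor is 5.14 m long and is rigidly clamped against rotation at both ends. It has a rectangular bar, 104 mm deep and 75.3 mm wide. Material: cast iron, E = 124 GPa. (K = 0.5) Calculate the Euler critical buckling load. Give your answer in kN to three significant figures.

P_cr ≈ 686 kN

Buckling occurs about the weak axis: I_min = h·b³/12 with b = 75.3 mm (the shorter side).
I_min = 104×75.3³/12 = 3.700×10^6 mm⁴
I = 3.700×10^6 mm⁴ = 3.700×10^-6 m⁴
Effective length L_e = K·L = 0.5 × 5.14 = 2.570 m
P_cr = π²EI / L_e² = π² × 124×10⁹ × 3.700×10^-6 / 2.570² = 6.856×10^5 N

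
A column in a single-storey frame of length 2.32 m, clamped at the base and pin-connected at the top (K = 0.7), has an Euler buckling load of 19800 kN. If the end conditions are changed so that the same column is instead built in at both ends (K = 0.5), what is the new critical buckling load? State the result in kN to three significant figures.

P_cr ∝ 1/K², so P_cr,new = P_cr,old × (K_old/K_new)² = 19800 × (0.7/0.5)²
= 19800 × 1.960 = 38800 kN

P_cr ≈ 38800 kN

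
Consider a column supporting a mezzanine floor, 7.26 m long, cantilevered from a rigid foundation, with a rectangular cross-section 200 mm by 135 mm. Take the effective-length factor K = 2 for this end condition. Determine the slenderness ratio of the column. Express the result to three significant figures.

Buckling occurs about the weak axis: I_min = h·b³/12 with b = 135 mm (the shorter side).
I_min = 200×135³/12 = 4.101×10^7 mm⁴
A = 2.700×10^4 mm²;  r_min = √(I/A) = √(4.101×10^7/2.700×10^4) = 38.97 mm
L_e = K·L = 2 × 7.26 m = 14.52 m = 14520 mm
λ = L_e / r_min = 14520 / 38.97 = 373

λ ≈ 373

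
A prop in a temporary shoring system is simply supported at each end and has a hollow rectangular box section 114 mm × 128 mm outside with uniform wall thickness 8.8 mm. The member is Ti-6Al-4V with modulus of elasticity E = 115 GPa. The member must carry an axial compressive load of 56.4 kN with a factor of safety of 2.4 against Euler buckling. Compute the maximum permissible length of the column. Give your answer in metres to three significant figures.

L_max ≈ 7.96 m

Inner dimensions: h_i = 128 − 2×8.8 = 110.4 mm, b_i = 114 − 2×8.8 = 96.40 mm
Weak-axis I_min = (h_o·b_o³ − h_i·b_i³)/12 with b_o = 114, b_i = 96.40 mm (shorter outer/inner sides).
I_min = (128×114³ − 110.4×96.40³)/12 = 7.561×10^6 mm⁴
I = 7.561×10^-6 m⁴
Required critical load P_cr = n·P = 2.4 × 56.4 = 135.4 kN = 1.354×10^5 N
From P_cr = π²EI/(K·L)²:  L = (1/K)·√(π²EI/P_cr) = (1/1)·√(π²×1.15×10^11×7.561×10^-6/1.354×10^5)
L = 7.96 m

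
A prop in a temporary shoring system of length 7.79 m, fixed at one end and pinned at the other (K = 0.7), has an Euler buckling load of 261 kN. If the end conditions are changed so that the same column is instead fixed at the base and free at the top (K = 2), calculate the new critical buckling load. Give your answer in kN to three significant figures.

P_cr ∝ 1/K², so P_cr,new = P_cr,old × (K_old/K_new)² = 261 × (0.7/2)²
= 261 × 0.1225 = 32.0 kN

P_cr ≈ 32.0 kN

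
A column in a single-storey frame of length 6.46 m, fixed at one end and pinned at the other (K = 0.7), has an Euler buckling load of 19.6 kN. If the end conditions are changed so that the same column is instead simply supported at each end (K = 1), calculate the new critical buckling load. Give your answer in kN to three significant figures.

P_cr ∝ 1/K², so P_cr,new = P_cr,old × (K_old/K_new)² = 19.6 × (0.7/1)²
= 19.6 × 0.4900 = 9.60 kN

P_cr ≈ 9.60 kN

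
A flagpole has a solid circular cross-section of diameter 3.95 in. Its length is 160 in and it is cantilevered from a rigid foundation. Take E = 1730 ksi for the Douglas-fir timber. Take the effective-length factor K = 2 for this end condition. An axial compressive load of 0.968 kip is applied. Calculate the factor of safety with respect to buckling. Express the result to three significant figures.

n ≈ 2.06

I = πd⁴/64 = π×3.95⁴/64 = 11.95 in⁴
Effective length L_e = K·L = 2 × 160 = 320.0 in
P_cr = π²EI / L_e² = π² × 1730×10³ × 11.95 / 320.0² = 1.993×10^3 lb
Factor of safety n = P_cr / P = 1.9925 / 0.968 = 2.06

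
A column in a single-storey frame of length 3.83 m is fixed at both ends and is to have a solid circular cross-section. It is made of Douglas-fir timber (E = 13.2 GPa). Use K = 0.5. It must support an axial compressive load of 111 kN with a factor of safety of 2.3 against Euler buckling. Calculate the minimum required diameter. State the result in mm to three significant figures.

Required P_cr = n·P = 2.3 × 111 = 255.3 kN
L_e = K·L = 0.5 × 3.83 = 1.915 m
Required I = P_cr·L_e²/(π²E) = 2.553×10^5 × 1.915² / (π² × 1.32×10^10) = 7.186×10^-6 m⁴
I_req = 7.186×10^6 mm⁴
Solid circle: I = πd⁴/64  ⇒  d = (64I/π)^(1/4) = (64×7.186×10^6/π)^(1/4) = 110 mm

d ≈ 110 mm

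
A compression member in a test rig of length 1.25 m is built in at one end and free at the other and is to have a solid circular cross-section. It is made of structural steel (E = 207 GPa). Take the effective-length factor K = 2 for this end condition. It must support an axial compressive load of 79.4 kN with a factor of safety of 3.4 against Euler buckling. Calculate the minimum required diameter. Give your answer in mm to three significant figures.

d ≈ 64.0 mm

Required P_cr = n·P = 3.4 × 79.4 = 270.0 kN
L_e = K·L = 2 × 1.25 = 2.500 m
Required I = P_cr·L_e²/(π²E) = 2.700×10^5 × 2.500² / (π² × 2.07×10^11) = 8.259×10^-7 m⁴
I_req = 8.259×10^5 mm⁴
Solid circle: I = πd⁴/64  ⇒  d = (64I/π)^(1/4) = (64×8.259×10^5/π)^(1/4) = 64.0 mm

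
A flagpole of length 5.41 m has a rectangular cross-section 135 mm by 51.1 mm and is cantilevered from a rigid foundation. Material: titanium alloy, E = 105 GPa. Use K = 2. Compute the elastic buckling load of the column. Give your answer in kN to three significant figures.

Buckling occurs about the weak axis: I_min = h·b³/12 with b = 51.1 mm (the shorter side).
I_min = 135×51.1³/12 = 1.501×10^6 mm⁴
I = 1.501×10^6 mm⁴ = 1.501×10^-6 m⁴
Effective length L_e = K·L = 2 × 5.41 = 10.82 m
P_cr = π²EI / L_e² = π² × 105×10⁹ × 1.501×10^-6 / 10.82² = 1.329×10^4 N

P_cr ≈ 13.3 kN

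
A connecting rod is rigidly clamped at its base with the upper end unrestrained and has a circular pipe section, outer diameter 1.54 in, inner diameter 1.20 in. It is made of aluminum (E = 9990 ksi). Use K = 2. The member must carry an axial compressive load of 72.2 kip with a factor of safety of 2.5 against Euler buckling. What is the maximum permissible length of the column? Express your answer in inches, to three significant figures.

d_o = 1.54 in, d_i = 1.20 in
I = π(d_o⁴ − d_i⁴)/64 = π(1.54⁴ − 1.200⁴)/64 = 0.1743 in⁴
Required critical load P_cr = n·P = 2.5 × 72.2 = 180.5 kip = 1.805×10^5 lb
From P_cr = π²EI/(K·L)²:  L = (1/K)·√(π²EI/P_cr) = (1/2)·√(π²×9.99×10^6×0.1743/1.805×10^5)
L = 4.88 in

L_max ≈ 4.88 in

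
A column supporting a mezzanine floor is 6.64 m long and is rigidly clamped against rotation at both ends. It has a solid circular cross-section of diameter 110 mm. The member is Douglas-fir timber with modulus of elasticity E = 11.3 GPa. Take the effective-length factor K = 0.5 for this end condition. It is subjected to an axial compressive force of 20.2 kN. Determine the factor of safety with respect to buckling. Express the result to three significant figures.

I = πd⁴/64 = π×110⁴/64 = 7.187×10^6 mm⁴
I = 7.187×10^6 mm⁴ = 7.187×10^-6 m⁴
Effective length L_e = K·L = 0.5 × 6.64 = 3.320 m
P_cr = π²EI / L_e² = π² × 11.3×10⁹ × 7.187×10^-6 / 3.320² = 7.272×10^4 N
Factor of safety n = P_cr / P = 72.718 / 20.2 = 3.60

n ≈ 3.60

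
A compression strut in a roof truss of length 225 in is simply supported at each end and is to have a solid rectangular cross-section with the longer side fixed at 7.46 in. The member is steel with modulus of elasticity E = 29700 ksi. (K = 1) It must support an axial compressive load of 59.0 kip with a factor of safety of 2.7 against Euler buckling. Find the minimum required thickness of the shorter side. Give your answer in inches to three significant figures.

b ≈ 3.54 in

Required P_cr = n·P = 2.7 × 59.0 = 159.3 kip
L_e = K·L = 1 × 225 = 225.0 in
Required I = P_cr·L_e²/(π²E) = 1.593×10^5 × 225.0² / (π² × 2.97×10^7) = 27.51 in⁴
Rectangle, weak axis: I_min = h·b³/12 with h = 7.46 in fixed  ⇒  b = (12I/h)^(1/3) = 3.54 in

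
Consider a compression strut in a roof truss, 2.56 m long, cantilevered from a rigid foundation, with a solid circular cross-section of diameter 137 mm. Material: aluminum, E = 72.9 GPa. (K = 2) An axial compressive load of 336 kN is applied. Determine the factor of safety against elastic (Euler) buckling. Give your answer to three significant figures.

I = πd⁴/64 = π×137⁴/64 = 1.729×10^7 mm⁴
I = 1.729×10^7 mm⁴ = 1.729×10^-5 m⁴
Effective length L_e = K·L = 2 × 2.56 = 5.120 m
P_cr = π²EI / L_e² = π² × 72.9×10⁹ × 1.729×10^-5 / 5.120² = 4.746×10^5 N
Factor of safety n = P_cr / P = 474.61 / 336 = 1.41

n ≈ 1.41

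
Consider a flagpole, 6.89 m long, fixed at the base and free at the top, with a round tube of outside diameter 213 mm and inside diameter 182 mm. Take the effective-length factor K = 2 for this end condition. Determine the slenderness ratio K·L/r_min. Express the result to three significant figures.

d_o = 213 mm, d_i = 182 mm
I = π(d_o⁴ − d_i⁴)/64 = π(213⁴ − 182.0⁴)/64 = 4.718×10^7 mm⁴
A = 9.617×10^3 mm²;  r_min = √(I/A) = √(4.718×10^7/9.617×10^3) = 70.04 mm
L_e = K·L = 2 × 6.89 m = 13.78 m = 13780 mm
λ = L_e / r_min = 13780 / 70.04 = 197

λ ≈ 197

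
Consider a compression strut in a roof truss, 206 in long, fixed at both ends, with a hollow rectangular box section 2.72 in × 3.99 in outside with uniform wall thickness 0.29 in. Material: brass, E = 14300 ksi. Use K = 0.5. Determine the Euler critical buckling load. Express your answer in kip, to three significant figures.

Inner dimensions: h_i = 3.99 − 2×0.29 = 3.410 in, b_i = 2.72 − 2×0.29 = 2.140 in
Weak-axis I_min = (h_o·b_o³ − h_i·b_i³)/12 with b_o = 2.72, b_i = 2.140 in (shorter outer/inner sides).
I_min = (3.99×2.72³ − 3.410×2.140³)/12 = 3.906 in⁴
Effective length L_e = K·L = 0.5 × 206 = 103.0 in
P_cr = π²EI / L_e² = π² × 14300×10³ × 3.906 / 103.0² = 5.197×10^4 lb

P_cr ≈ 52.0 kip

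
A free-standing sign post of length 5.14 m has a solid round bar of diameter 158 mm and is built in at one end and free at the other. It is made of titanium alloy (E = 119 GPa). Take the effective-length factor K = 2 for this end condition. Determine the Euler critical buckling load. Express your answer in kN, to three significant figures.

P_cr ≈ 340 kN

I = πd⁴/64 = π×158⁴/64 = 3.059×10^7 mm⁴
I = 3.059×10^7 mm⁴ = 3.059×10^-5 m⁴
Effective length L_e = K·L = 2 × 5.14 = 10.28 m
P_cr = π²EI / L_e² = π² × 119×10⁹ × 3.059×10^-5 / 10.28² = 3.400×10^5 N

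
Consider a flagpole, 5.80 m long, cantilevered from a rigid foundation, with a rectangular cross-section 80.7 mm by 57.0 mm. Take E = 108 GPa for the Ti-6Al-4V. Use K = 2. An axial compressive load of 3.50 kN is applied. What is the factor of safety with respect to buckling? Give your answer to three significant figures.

n ≈ 2.82

Buckling occurs about the weak axis: I_min = h·b³/12 with b = 57.0 mm (the shorter side).
I_min = 80.7×57.0³/12 = 1.245×10^6 mm⁴
I = 1.245×10^6 mm⁴ = 1.245×10^-6 m⁴
Effective length L_e = K·L = 2 × 5.80 = 11.60 m
P_cr = π²EI / L_e² = π² × 108×10⁹ × 1.245×10^-6 / 11.60² = 9.866×10^3 N
Factor of safety n = P_cr / P = 9.8656 / 3.50 = 2.82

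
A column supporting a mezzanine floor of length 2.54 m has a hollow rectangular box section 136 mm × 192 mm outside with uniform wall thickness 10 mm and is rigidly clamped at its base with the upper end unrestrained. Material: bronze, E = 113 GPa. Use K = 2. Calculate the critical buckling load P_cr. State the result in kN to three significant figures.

Inner dimensions: h_i = 192 − 2×10 = 172.0 mm, b_i = 136 − 2×10 = 116.0 mm
Weak-axis I_min = (h_o·b_o³ − h_i·b_i³)/12 with b_o = 136, b_i = 116.0 mm (shorter outer/inner sides).
I_min = (192×136³ − 172.0×116.0³)/12 = 1.787×10^7 mm⁴
I = 1.787×10^7 mm⁴ = 1.787×10^-5 m⁴
Effective length L_e = K·L = 2 × 2.54 = 5.080 m
P_cr = π²EI / L_e² = π² × 113×10⁹ × 1.787×10^-5 / 5.080² = 7.725×10^5 N

P_cr ≈ 772 kN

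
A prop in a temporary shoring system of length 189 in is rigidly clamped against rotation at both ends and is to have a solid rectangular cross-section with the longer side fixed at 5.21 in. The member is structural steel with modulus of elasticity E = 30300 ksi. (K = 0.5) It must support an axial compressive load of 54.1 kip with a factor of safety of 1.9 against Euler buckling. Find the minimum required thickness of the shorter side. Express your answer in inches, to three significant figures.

Required P_cr = n·P = 1.9 × 54.1 = 102.8 kip
L_e = K·L = 0.5 × 189 = 94.50 in
Required I = P_cr·L_e²/(π²E) = 1.028×10^5 × 94.50² / (π² × 3.03×10^7) = 3.070 in⁴
Rectangle, weak axis: I_min = h·b³/12 with h = 5.21 in fixed  ⇒  b = (12I/h)^(1/3) = 1.92 in

b ≈ 1.92 in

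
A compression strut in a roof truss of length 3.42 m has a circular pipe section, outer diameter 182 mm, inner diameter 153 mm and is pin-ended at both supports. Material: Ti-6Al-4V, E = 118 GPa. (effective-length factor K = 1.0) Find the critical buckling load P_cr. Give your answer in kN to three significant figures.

P_cr ≈ 2680 kN

d_o = 182 mm, d_i = 153 mm
I = π(d_o⁴ − d_i⁴)/64 = π(182⁴ − 153.0⁴)/64 = 2.696×10^7 mm⁴
I = 2.696×10^7 mm⁴ = 2.696×10^-5 m⁴
Effective length L_e = K·L = 1 × 3.42 = 3.420 m
P_cr = π²EI / L_e² = π² × 118×10⁹ × 2.696×10^-5 / 3.420² = 2.684×10^6 N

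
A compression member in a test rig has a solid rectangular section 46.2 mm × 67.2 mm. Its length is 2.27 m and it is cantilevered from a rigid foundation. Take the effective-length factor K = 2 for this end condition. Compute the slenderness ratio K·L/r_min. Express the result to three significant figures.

λ ≈ 340

Buckling occurs about the weak axis: I_min = h·b³/12 with b = 46.2 mm (the shorter side).
I_min = 67.2×46.2³/12 = 5.522×10^5 mm⁴
A = 3.105×10^3 mm²;  r_min = √(I/A) = √(5.522×10^5/3.105×10^3) = 13.34 mm
L_e = K·L = 2 × 2.27 m = 4.540 m = 4540.0 mm
λ = L_e / r_min = 4540.0 / 13.34 = 340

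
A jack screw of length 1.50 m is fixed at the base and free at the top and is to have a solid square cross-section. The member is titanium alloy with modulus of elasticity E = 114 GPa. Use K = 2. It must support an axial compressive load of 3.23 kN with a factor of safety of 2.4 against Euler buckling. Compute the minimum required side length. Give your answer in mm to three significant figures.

a ≈ 29.4 mm

Required P_cr = n·P = 2.4 × 3.23 = 7.752 kN
L_e = K·L = 2 × 1.50 = 3.000 m
Required I = P_cr·L_e²/(π²E) = 7.752×10^3 × 3.000² / (π² × 1.14×10^11) = 6.201×10^-8 m⁴
I_req = 6.201×10^4 mm⁴
Solid square: I = a⁴/12  ⇒  a = (12I)^(1/4) = (12×6.201×10^4)^(1/4) = 29.4 mm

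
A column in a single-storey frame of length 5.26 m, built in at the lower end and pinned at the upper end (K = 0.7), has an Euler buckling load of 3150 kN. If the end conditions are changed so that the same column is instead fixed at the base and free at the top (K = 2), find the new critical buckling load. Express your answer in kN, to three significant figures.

P_cr ∝ 1/K², so P_cr,new = P_cr,old × (K_old/K_new)² = 3150 × (0.7/2)²
= 3150 × 0.1225 = 386 kN

P_cr ≈ 386 kN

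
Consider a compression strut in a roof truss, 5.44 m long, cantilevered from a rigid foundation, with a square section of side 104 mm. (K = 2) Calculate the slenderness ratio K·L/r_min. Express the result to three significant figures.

For a square r = a/√12 = 104/√12 = 30.02 mm
L_e = K·L = 2 × 5.44 m = 10.88 m = 10880 mm
λ = L_e / r_min = 10880 / 30.02 = 362

λ ≈ 362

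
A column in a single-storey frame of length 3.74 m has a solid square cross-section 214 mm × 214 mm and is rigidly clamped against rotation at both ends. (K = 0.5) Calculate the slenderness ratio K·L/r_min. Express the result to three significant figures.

λ ≈ 30.3

I = a⁴/12 = 214⁴/12 = 1.748×10^8 mm⁴
A = 4.580×10^4 mm²;  r_min = √(I/A) = √(1.748×10^8/4.580×10^4) = 61.78 mm
L_e = K·L = 0.5 × 3.74 m = 1.870 m = 1870.0 mm
λ = L_e / r_min = 1870.0 / 61.78 = 30.3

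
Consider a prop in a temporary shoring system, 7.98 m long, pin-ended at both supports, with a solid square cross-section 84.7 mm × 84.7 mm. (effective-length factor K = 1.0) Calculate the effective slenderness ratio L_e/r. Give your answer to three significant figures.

For a square r = a/√12 = 84.7/√12 = 24.45 mm
L_e = K·L = 1 × 7.98 m = 7.980 m = 7980.0 mm
λ = L_e / r_min = 7980.0 / 24.45 = 326

λ ≈ 326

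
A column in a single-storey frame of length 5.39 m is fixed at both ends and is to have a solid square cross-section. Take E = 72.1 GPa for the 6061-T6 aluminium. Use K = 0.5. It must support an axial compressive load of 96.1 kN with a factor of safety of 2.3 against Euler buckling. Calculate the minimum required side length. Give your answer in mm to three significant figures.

Required P_cr = n·P = 2.3 × 96.1 = 221.0 kN
L_e = K·L = 0.5 × 5.39 = 2.695 m
Required I = P_cr·L_e²/(π²E) = 2.210×10^5 × 2.695² / (π² × 7.21×10^10) = 2.256×10^-6 m⁴
I_req = 2.256×10^6 mm⁴
Solid square: I = a⁴/12  ⇒  a = (12I)^(1/4) = (12×2.256×10^6)^(1/4) = 72.1 mm

a ≈ 72.1 mm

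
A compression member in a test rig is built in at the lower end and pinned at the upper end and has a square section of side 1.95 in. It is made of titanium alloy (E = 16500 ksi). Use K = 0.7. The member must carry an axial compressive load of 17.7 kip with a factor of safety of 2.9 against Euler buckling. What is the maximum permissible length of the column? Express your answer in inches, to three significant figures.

L_max ≈ 88.3 in

I = a⁴/12 = 1.95⁴/12 = 1.205 in⁴
Required critical load P_cr = n·P = 2.9 × 17.7 = 51.33 kip = 5.133×10^4 lb
From P_cr = π²EI/(K·L)²:  L = (1/K)·√(π²EI/P_cr) = (1/0.7)·√(π²×1.65×10^7×1.205/5.133×10^4)
L = 88.3 in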